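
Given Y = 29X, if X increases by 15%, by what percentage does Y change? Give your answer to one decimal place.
15.0%

For Y = 29X:
If X → X(1 + 0.15)
Then Y → Y · (1 + 0.15)^1
     = Y · 1.1500

Percentage change = ((1 + 0.15)^1 − 1) × 100% = 15.0%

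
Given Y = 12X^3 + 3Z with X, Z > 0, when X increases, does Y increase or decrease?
Y increases

Taking the partial derivative:
∂Y/∂X = 36X^2

∂Y/∂X = 36X^2 > 0 (assuming positive values)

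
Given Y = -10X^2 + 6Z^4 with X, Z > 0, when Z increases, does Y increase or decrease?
Y increases

Taking the partial derivative:
∂Y/∂Z = 24Z^3

∂Y/∂Z = 24Z^3 > 0 (assuming positive values)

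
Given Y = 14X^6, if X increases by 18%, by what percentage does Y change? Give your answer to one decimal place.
170.0%

For Y = 14X^6:
If X → X(1 + 0.18)
Then Y → Y · (1 + 0.18)^6
     ≈ Y · 2.6996

Percentage change = ((1 + 0.18)^6 − 1) × 100% ≈ 170.0%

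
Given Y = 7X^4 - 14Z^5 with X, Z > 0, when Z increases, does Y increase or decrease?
Y decreases

Taking the partial derivative:
∂Y/∂Z = -70Z^4

∂Y/∂Z = -70Z^4 < 0 (assuming positive values)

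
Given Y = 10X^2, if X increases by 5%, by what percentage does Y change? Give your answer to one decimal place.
10.3%

For Y = 10X^2:
If X → X(1 + 0.05)
Then Y → Y · (1 + 0.05)^2
     = Y · 1.1025

Percentage change = ((1 + 0.05)^2 − 1) × 100% ≈ 10.3%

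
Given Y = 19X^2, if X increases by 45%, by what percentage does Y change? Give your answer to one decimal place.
110.3%

For Y = 19X^2:
If X → X(1 + 0.45)
Then Y → Y · (1 + 0.45)^2
     = Y · 2.1025

Percentage change = ((1 + 0.45)^2 − 1) × 100% ≈ 110.3%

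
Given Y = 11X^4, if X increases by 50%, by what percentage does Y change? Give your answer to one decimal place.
406.3%

For Y = 11X^4:
If X → X(1 + 0.5)
Then Y → Y · (1 + 0.5)^4
     = Y · 5.0625

Percentage change = ((1 + 0.5)^4 − 1) × 100% ≈ 406.3%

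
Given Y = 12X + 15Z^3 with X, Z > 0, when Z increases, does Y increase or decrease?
Y increases

Taking the partial derivative:
∂Y/∂Z = 45Z^2

∂Y/∂Z = 45Z^2 > 0 (assuming positive values)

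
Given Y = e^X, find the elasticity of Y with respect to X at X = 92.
Elasticity = 92

Elasticity = (dY/dX) · (X/Y)

dY/dX = e^X
At X = 92: dY/dX = e^92, Y = e^92

Elasticity = (e^92) · (92 / (e^92)) = 92

Interpretation: for a small percentage change in X, the percentage change in Y is approximately 92.00 times as large.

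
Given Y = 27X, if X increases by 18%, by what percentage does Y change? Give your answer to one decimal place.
18.0%

For Y = 27X:
If X → X(1 + 0.18)
Then Y → Y · (1 + 0.18)^1
     = Y · 1.1800

Percentage change = ((1 + 0.18)^1 − 1) × 100% = 18.0%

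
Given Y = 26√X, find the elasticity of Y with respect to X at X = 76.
Elasticity = 1/2

Elasticity = (dY/dX) · (X/Y)

dY/dX = 13/√X
At X = 76: dY/dX = 13·√19/38, Y = 52·√19

Elasticity = (13·√19/38) · (76 / (52·√19)) = 1/2

Interpretation: for a small percentage change in X, the percentage change in Y is approximately 0.50 times as large.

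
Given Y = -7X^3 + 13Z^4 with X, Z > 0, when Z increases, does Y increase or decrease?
Y increases

Taking the partial derivative:
∂Y/∂Z = 52Z^3

∂Y/∂Z = 52Z^3 > 0 (assuming positive values)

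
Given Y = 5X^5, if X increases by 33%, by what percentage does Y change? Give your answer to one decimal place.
316.2%

For Y = 5X^5:
If X → X(1 + 0.33)
Then Y → Y · (1 + 0.33)^5
     ≈ Y · 4.1616

Percentage change = ((1 + 0.33)^5 − 1) × 100% ≈ 316.2%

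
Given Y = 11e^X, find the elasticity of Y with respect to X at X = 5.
Elasticity = 5

Elasticity = (dY/dX) · (X/Y)

dY/dX = 11·e^X
At X = 5: dY/dX = 11·e^5, Y = 11·e^5

Elasticity = (11·e^5) · (5 / (11·e^5)) = 5

Interpretation: for a small percentage change in X, the percentage change in Y is approximately 5.00 times as large.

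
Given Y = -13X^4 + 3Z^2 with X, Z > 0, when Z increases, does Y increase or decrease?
Y increases

Taking the partial derivative:
∂Y/∂Z = 6Z

∂Y/∂Z = 6Z > 0 (assuming positive values)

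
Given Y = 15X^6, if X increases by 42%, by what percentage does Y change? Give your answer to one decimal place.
719.8%

For Y = 15X^6:
If X → X(1 + 0.42)
Then Y → Y · (1 + 0.42)^6
     ≈ Y · 8.1984

Percentage change = ((1 + 0.42)^6 − 1) × 100% ≈ 719.8%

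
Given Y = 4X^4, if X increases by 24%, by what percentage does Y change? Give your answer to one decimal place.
136.4%

For Y = 4X^4:
If X → X(1 + 0.24)
Then Y → Y · (1 + 0.24)^4
     ≈ Y · 2.3642

Percentage change = ((1 + 0.24)^4 − 1) × 100% ≈ 136.4%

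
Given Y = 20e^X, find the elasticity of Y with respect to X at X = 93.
Elasticity = 93

Elasticity = (dY/dX) · (X/Y)

dY/dX = 20·e^X
At X = 93: dY/dX = 20·e^93, Y = 20·e^93

Elasticity = (20·e^93) · (93 / (20·e^93)) = 93

Interpretation: for a small percentage change in X, the percentage change in Y is approximately 93.00 times as large.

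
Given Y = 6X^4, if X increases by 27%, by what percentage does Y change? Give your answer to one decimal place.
160.1%

For Y = 6X^4:
If X → X(1 + 0.27)
Then Y → Y · (1 + 0.27)^4
     ≈ Y · 2.6014

Percentage change = ((1 + 0.27)^4 − 1) × 100% ≈ 160.1%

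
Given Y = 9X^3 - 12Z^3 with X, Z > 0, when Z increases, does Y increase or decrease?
Y decreases

Taking the partial derivative:
∂Y/∂Z = -36Z^2

∂Y/∂Z = -36Z^2 < 0 (assuming positive values)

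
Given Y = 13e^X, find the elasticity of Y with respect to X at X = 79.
Elasticity = 79

Elasticity = (dY/dX) · (X/Y)

dY/dX = 13·e^X
At X = 79: dY/dX = 13·e^79, Y = 13·e^79

Elasticity = (13·e^79) · (79 / (13·e^79)) = 79

Interpretation: for a small percentage change in X, the percentage change in Y is approximately 79.00 times as large.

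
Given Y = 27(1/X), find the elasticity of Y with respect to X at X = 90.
Elasticity = -1

Elasticity = (dY/dX) · (X/Y)

dY/dX = -27/X²
At X = 90: dY/dX = -1/300, Y = 3/10

Elasticity = (-1/300) · (90 / (3/10)) = -1

Interpretation: for a small percentage change in X, the percentage change in Y is approximately -1.00 times as large.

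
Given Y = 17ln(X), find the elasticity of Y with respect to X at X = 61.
Elasticity = 1/ln(61) ≈ 0.2433

Elasticity = (dY/dX) · (X/Y)

dY/dX = 17/X
At X = 61: dY/dX = 17/61, Y = 17·ln(61)

Elasticity = (17/61) · (61 / (17·ln(61))) = 1/ln(61) ≈ 0.2433

Interpretation: for a small percentage change in X, the percentage change in Y is approximately 0.24 times as large.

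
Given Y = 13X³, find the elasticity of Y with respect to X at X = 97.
Elasticity = 3

Elasticity = (dY/dX) · (X/Y)

dY/dX = 39·X²
At X = 97: dY/dX = 366951, Y = 11864749

Elasticity = 366951 · (97 / 11864749) = 3

Interpretation: for a small percentage change in X, the percentage change in Y is approximately 3.00 times as large.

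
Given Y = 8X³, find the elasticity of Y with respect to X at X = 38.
Elasticity = 3

Elasticity = (dY/dX) · (X/Y)

dY/dX = 24·X²
At X = 38: dY/dX = 34656, Y = 438976

Elasticity = 34656 · (38 / 438976) = 3

Interpretation: for a small percentage change in X, the percentage change in Y is approximately 3.00 times as large.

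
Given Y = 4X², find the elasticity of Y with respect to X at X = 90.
Elasticity = 2

Elasticity = (dY/dX) · (X/Y)

dY/dX = 8·X
At X = 90: dY/dX = 720, Y = 32400

Elasticity = 720 · (90 / 32400) = 2

Interpretation: for a small percentage change in X, the percentage change in Y is approximately 2.00 times as large.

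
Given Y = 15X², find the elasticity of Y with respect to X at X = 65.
Elasticity = 2

Elasticity = (dY/dX) · (X/Y)

dY/dX = 30·X
At X = 65: dY/dX = 1950, Y = 63375

Elasticity = 1950 · (65 / 63375) = 2

Interpretation: for a small percentage change in X, the percentage change in Y is approximately 2.00 times as large.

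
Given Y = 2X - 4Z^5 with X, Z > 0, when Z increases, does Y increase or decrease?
Y decreases

Taking the partial derivative:
∂Y/∂Z = -20Z^4

∂Y/∂Z = -20Z^4 < 0 (assuming positive values)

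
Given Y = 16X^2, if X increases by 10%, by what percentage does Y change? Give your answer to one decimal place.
21.0%

For Y = 16X^2:
If X → X(1 + 0.1)
Then Y → Y · (1 + 0.1)^2
     = Y · 1.2100

Percentage change = ((1 + 0.1)^2 − 1) × 100% = 21.0%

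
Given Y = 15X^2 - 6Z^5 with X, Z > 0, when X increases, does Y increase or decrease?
Y increases

Taking the partial derivative:
∂Y/∂X = 30X

∂Y/∂X = 30X > 0 (assuming positive values)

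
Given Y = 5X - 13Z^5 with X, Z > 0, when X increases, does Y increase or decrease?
Y increases

Taking the partial derivative:
∂Y/∂X = 5

∂Y/∂X = 5 > 0 (assuming positive values)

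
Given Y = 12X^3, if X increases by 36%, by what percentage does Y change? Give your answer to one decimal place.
151.5%

For Y = 12X^3:
If X → X(1 + 0.36)
Then Y → Y · (1 + 0.36)^3
     ≈ Y · 2.5155

Percentage change = ((1 + 0.36)^3 − 1) × 100% ≈ 151.5%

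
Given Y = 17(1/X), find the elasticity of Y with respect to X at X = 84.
Elasticity = -1

Elasticity = (dY/dX) · (X/Y)

dY/dX = -17/X²
At X = 84: dY/dX = -17/7056, Y = 17/84

Elasticity = (-17/7056) · (84 / (17/84)) = -1

Interpretation: for a small percentage change in X, the percentage change in Y is approximately -1.00 times as large.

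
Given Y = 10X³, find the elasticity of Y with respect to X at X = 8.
Elasticity = 3

Elasticity = (dY/dX) · (X/Y)

dY/dX = 30·X²
At X = 8: dY/dX = 1920, Y = 5120

Elasticity = 1920 · (8 / 5120) = 3

Interpretation: for a small percentage change in X, the percentage change in Y is approximately 3.00 times as large.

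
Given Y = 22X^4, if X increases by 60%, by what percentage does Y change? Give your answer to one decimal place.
555.4%

For Y = 22X^4:
If X → X(1 + 0.6)
Then Y → Y · (1 + 0.6)^4
     = Y · 6.5536

Percentage change = ((1 + 0.6)^4 − 1) × 100% ≈ 555.4%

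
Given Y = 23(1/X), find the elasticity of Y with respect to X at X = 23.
Elasticity = -1

Elasticity = (dY/dX) · (X/Y)

dY/dX = -23/X²
At X = 23: dY/dX = -1/23, Y = 1

Elasticity = (-1/23) · (23 / 1) = -1

Interpretation: for a small percentage change in X, the percentage change in Y is approximately -1.00 times as large.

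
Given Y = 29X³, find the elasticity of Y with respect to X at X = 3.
Elasticity = 3

Elasticity = (dY/dX) · (X/Y)

dY/dX = 87·X²
At X = 3: dY/dX = 783, Y = 783

Elasticity = 783 · (3 / 783) = 3

Interpretation: for a small percentage change in X, the percentage change in Y is approximately 3.00 times as large.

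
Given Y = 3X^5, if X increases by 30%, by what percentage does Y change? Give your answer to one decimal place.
271.3%

For Y = 3X^5:
If X → X(1 + 0.3)
Then Y → Y · (1 + 0.3)^5
     ≈ Y · 3.7129

Percentage change = ((1 + 0.3)^5 − 1) × 100% ≈ 271.3%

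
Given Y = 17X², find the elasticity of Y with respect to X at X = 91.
Elasticity = 2

Elasticity = (dY/dX) · (X/Y)

dY/dX = 34·X
At X = 91: dY/dX = 3094, Y = 140777

Elasticity = 3094 · (91 / 140777) = 2

Interpretation: for a small percentage change in X, the percentage change in Y is approximately 2.00 times as large.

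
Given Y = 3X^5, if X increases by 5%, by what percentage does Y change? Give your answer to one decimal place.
27.6%

For Y = 3X^5:
If X → X(1 + 0.05)
Then Y → Y · (1 + 0.05)^5
     ≈ Y · 1.2763

Percentage change = ((1 + 0.05)^5 − 1) × 100% ≈ 27.6%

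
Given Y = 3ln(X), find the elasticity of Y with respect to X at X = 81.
Elasticity = 1/ln(81) ≈ 0.2276

Elasticity = (dY/dX) · (X/Y)

dY/dX = 3/X
At X = 81: dY/dX = 1/27, Y = 3·ln(81)

Elasticity = (1/27) · (81 / (3·ln(81))) = 1/ln(81) ≈ 0.2276

Interpretation: for a small percentage change in X, the percentage change in Y is approximately 0.23 times as large.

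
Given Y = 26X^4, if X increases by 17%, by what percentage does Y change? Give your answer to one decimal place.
87.4%

For Y = 26X^4:
If X → X(1 + 0.17)
Then Y → Y · (1 + 0.17)^4
     ≈ Y · 1.8739

Percentage change = ((1 + 0.17)^4 − 1) × 100% ≈ 87.4%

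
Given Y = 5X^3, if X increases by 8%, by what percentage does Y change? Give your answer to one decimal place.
26.0%

For Y = 5X^3:
If X → X(1 + 0.08)
Then Y → Y · (1 + 0.08)^3
     ≈ Y · 1.2597

Percentage change = ((1 + 0.08)^3 − 1) × 100% ≈ 26.0%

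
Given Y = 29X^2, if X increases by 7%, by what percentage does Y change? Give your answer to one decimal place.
14.5%

For Y = 29X^2:
If X → X(1 + 0.07)
Then Y → Y · (1 + 0.07)^2
     = Y · 1.1449

Percentage change = ((1 + 0.07)^2 − 1) × 100% ≈ 14.5%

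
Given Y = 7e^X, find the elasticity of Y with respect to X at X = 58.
Elasticity = 58

Elasticity = (dY/dX) · (X/Y)

dY/dX = 7·e^X
At X = 58: dY/dX = 7·e^58, Y = 7·e^58

Elasticity = (7·e^58) · (58 / (7·e^58)) = 58

Interpretation: for a small percentage change in X, the percentage change in Y is approximately 58.00 times as large.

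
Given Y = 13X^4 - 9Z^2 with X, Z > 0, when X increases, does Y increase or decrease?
Y increases

Taking the partial derivative:
∂Y/∂X = 52X^3

∂Y/∂X = 52X^3 > 0 (assuming positive values)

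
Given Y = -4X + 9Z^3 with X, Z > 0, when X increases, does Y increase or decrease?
Y decreases

Taking the partial derivative:
∂Y/∂X = -4

∂Y/∂X = -4 < 0 (assuming positive values)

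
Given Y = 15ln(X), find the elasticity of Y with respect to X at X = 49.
Elasticity = 1/ln(49) ≈ 0.2569

Elasticity = (dY/dX) · (X/Y)

dY/dX = 15/X
At X = 49: dY/dX = 15/49, Y = 15·ln(49)

Elasticity = (15/49) · (49 / (15·ln(49))) = 1/ln(49) ≈ 0.2569

Interpretation: for a small percentage change in X, the percentage change in Y is approximately 0.26 times as large.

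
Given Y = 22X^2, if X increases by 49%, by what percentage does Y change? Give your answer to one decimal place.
122.0%

For Y = 22X^2:
If X → X(1 + 0.49)
Then Y → Y · (1 + 0.49)^2
     = Y · 2.2201

Percentage change = ((1 + 0.49)^2 − 1) × 100% ≈ 122.0%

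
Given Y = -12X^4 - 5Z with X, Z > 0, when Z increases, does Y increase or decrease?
Y decreases

Taking the partial derivative:
∂Y/∂Z = -5

∂Y/∂Z = -5 < 0 (assuming positive values)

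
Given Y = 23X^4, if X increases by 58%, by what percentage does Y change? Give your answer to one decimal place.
523.2%

For Y = 23X^4:
If X → X(1 + 0.58)
Then Y → Y · (1 + 0.58)^4
     ≈ Y · 6.2320

Percentage change = ((1 + 0.58)^4 − 1) × 100% ≈ 523.2%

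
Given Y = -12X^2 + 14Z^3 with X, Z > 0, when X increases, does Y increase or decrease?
Y decreases

Taking the partial derivative:
∂Y/∂X = -24X

∂Y/∂X = -24X < 0 (assuming positive values)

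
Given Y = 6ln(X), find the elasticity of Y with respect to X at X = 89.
Elasticity = 1/ln(89) ≈ 0.2228

Elasticity = (dY/dX) · (X/Y)

dY/dX = 6/X
At X = 89: dY/dX = 6/89, Y = 6·ln(89)

Elasticity = (6/89) · (89 / (6·ln(89))) = 1/ln(89) ≈ 0.2228

Interpretation: for a small percentage change in X, the percentage change in Y is approximately 0.22 times as large.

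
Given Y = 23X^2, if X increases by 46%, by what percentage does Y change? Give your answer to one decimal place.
113.2%

For Y = 23X^2:
If X → X(1 + 0.46)
Then Y → Y · (1 + 0.46)^2
     = Y · 2.1316

Percentage change = ((1 + 0.46)^2 − 1) × 100% ≈ 113.2%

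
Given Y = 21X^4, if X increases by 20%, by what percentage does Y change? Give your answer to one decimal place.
107.4%

For Y = 21X^4:
If X → X(1 + 0.2)
Then Y → Y · (1 + 0.2)^4
     = Y · 2.0736

Percentage change = ((1 + 0.2)^4 − 1) × 100% ≈ 107.4%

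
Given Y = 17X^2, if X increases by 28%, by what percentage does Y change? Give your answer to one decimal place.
63.8%

For Y = 17X^2:
If X → X(1 + 0.28)
Then Y → Y · (1 + 0.28)^2
     = Y · 1.6384

Percentage change = ((1 + 0.28)^2 − 1) × 100% ≈ 63.8%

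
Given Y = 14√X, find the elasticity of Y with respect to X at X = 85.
Elasticity = 1/2

Elasticity = (dY/dX) · (X/Y)

dY/dX = 7/√X
At X = 85: dY/dX = 7·√85/85, Y = 14·√85

Elasticity = (7·√85/85) · (85 / (14·√85)) = 1/2

Interpretation: for a small percentage change in X, the percentage change in Y is approximately 0.50 times as large.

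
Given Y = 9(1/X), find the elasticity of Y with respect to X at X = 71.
Elasticity = -1

Elasticity = (dY/dX) · (X/Y)

dY/dX = -9/X²
At X = 71: dY/dX = -9/5041, Y = 9/71

Elasticity = (-9/5041) · (71 / (9/71)) = -1

Interpretation: for a small percentage change in X, the percentage change in Y is approximately -1.00 times as large.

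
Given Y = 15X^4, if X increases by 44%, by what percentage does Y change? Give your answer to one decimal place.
330.0%

For Y = 15X^4:
If X → X(1 + 0.44)
Then Y → Y · (1 + 0.44)^4
     ≈ Y · 4.2998

Percentage change = ((1 + 0.44)^4 − 1) × 100% ≈ 330.0%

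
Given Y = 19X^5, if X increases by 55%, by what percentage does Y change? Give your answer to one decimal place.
794.7%

For Y = 19X^5:
If X → X(1 + 0.55)
Then Y → Y · (1 + 0.55)^5
     ≈ Y · 8.9466

Percentage change = ((1 + 0.55)^5 − 1) × 100% ≈ 794.7%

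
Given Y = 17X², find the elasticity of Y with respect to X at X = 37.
Elasticity = 2

Elasticity = (dY/dX) · (X/Y)

dY/dX = 34·X
At X = 37: dY/dX = 1258, Y = 23273

Elasticity = 1258 · (37 / 23273) = 2

Interpretation: for a small percentage change in X, the percentage change in Y is approximately 2.00 times as large.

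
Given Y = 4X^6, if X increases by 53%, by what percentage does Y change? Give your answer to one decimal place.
1182.8%

For Y = 4X^6:
If X → X(1 + 0.53)
Then Y → Y · (1 + 0.53)^6
     ≈ Y · 12.8277

Percentage change = ((1 + 0.53)^6 − 1) × 100% ≈ 1182.8%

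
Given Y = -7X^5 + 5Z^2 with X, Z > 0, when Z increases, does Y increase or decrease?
Y increases

Taking the partial derivative:
∂Y/∂Z = 10Z

∂Y/∂Z = 10Z > 0 (assuming positive values)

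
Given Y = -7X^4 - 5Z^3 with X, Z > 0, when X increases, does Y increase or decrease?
Y decreases

Taking the partial derivative:
∂Y/∂X = -28X^3

∂Y/∂X = -28X^3 < 0 (assuming positive values)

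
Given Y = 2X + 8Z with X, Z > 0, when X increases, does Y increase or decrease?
Y increases

Taking the partial derivative:
∂Y/∂X = 2

∂Y/∂X = 2 > 0 (assuming positive values)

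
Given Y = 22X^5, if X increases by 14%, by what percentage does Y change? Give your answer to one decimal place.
92.5%

For Y = 22X^5:
If X → X(1 + 0.14)
Then Y → Y · (1 + 0.14)^5
     ≈ Y · 1.9254

Percentage change = ((1 + 0.14)^5 − 1) × 100% ≈ 92.5%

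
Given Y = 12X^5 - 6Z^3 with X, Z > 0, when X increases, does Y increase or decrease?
Y increases

Taking the partial derivative:
∂Y/∂X = 60X^4

∂Y/∂X = 60X^4 > 0 (assuming positive values)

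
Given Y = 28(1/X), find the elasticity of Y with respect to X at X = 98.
Elasticity = -1

Elasticity = (dY/dX) · (X/Y)

dY/dX = -28/X²
At X = 98: dY/dX = -1/343, Y = 2/7

Elasticity = (-1/343) · (98 / (2/7)) = -1

Interpretation: for a small percentage change in X, the percentage change in Y is approximately -1.00 times as large.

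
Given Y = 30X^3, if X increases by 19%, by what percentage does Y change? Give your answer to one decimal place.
68.5%

For Y = 30X^3:
If X → X(1 + 0.19)
Then Y → Y · (1 + 0.19)^3
     ≈ Y · 1.6852

Percentage change = ((1 + 0.19)^3 − 1) × 100% ≈ 68.5%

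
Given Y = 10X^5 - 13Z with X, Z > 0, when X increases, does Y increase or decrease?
Y increases

Taking the partial derivative:
∂Y/∂X = 50X^4

∂Y/∂X = 50X^4 > 0 (assuming positive values)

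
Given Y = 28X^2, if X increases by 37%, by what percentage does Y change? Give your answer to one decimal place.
87.7%

For Y = 28X^2:
If X → X(1 + 0.37)
Then Y → Y · (1 + 0.37)^2
     = Y · 1.8769

Percentage change = ((1 + 0.37)^2 − 1) × 100% ≈ 87.7%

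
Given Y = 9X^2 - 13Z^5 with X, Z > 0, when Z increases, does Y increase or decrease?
Y decreases

Taking the partial derivative:
∂Y/∂Z = -65Z^4

∂Y/∂Z = -65Z^4 < 0 (assuming positive values)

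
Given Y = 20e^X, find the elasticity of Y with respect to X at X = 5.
Elasticity = 5

Elasticity = (dY/dX) · (X/Y)

dY/dX = 20·e^X
At X = 5: dY/dX = 20·e^5, Y = 20·e^5

Elasticity = (20·e^5) · (5 / (20·e^5)) = 5

Interpretation: for a small percentage change in X, the percentage change in Y is approximately 5.00 times as large.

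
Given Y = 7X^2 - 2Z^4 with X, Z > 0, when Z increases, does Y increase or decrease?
Y decreases

Taking the partial derivative:
∂Y/∂Z = -8Z^3

∂Y/∂Z = -8Z^3 < 0 (assuming positive values)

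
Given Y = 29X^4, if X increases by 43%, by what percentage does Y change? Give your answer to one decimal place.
318.2%

For Y = 29X^4:
If X → X(1 + 0.43)
Then Y → Y · (1 + 0.43)^4
     ≈ Y · 4.1816

Percentage change = ((1 + 0.43)^4 − 1) × 100% ≈ 318.2%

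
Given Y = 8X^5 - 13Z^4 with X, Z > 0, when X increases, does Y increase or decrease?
Y increases

Taking the partial derivative:
∂Y/∂X = 40X^4

∂Y/∂X = 40X^4 > 0 (assuming positive values)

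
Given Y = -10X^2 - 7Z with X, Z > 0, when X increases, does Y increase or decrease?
Y decreases

Taking the partial derivative:
∂Y/∂X = -20X

∂Y/∂X = -20X < 0 (assuming positive values)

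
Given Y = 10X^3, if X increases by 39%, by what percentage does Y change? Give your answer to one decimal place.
168.6%

For Y = 10X^3:
If X → X(1 + 0.39)
Then Y → Y · (1 + 0.39)^3
     ≈ Y · 2.6856

Percentage change = ((1 + 0.39)^3 − 1) × 100% ≈ 168.6%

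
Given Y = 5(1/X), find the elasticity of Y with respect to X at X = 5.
Elasticity = -1

Elasticity = (dY/dX) · (X/Y)

dY/dX = -5/X²
At X = 5: dY/dX = -1/5, Y = 1

Elasticity = (-1/5) · (5 / 1) = -1

Interpretation: for a small percentage change in X, the percentage change in Y is approximately -1.00 times as large.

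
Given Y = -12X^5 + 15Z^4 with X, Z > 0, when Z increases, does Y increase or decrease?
Y increases

Taking the partial derivative:
∂Y/∂Z = 60Z^3

∂Y/∂Z = 60Z^3 > 0 (assuming positive values)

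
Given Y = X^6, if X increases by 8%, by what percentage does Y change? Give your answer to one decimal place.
58.7%

For Y = X^6:
If X → X(1 + 0.08)
Then Y → Y · (1 + 0.08)^6
     ≈ Y · 1.5869

Percentage change = ((1 + 0.08)^6 − 1) × 100% ≈ 58.7%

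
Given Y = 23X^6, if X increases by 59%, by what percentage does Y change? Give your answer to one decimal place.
1515.8%

For Y = 23X^6:
If X → X(1 + 0.59)
Then Y → Y · (1 + 0.59)^6
     ≈ Y · 16.1578

Percentage change = ((1 + 0.59)^6 − 1) × 100% ≈ 1515.8%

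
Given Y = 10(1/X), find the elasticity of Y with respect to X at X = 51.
Elasticity = -1

Elasticity = (dY/dX) · (X/Y)

dY/dX = -10/X²
At X = 51: dY/dX = -10/2601, Y = 10/51

Elasticity = (-10/2601) · (51 / (10/51)) = -1

Interpretation: for a small percentage change in X, the percentage change in Y is approximately -1.00 times as large.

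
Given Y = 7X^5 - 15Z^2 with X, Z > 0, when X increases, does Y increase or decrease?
Y increases

Taking the partial derivative:
∂Y/∂X = 35X^4

∂Y/∂X = 35X^4 > 0 (assuming positive values)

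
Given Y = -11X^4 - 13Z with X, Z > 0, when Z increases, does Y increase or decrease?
Y decreases

Taking the partial derivative:
∂Y/∂Z = -13

∂Y/∂Z = -13 < 0 (assuming positive values)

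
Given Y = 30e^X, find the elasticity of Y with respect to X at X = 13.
Elasticity = 13

Elasticity = (dY/dX) · (X/Y)

dY/dX = 30·e^X
At X = 13: dY/dX = 30·e^13, Y = 30·e^13

Elasticity = (30·e^13) · (13 / (30·e^13)) = 13

Interpretation: for a small percentage change in X, the percentage change in Y is approximately 13.00 times as large.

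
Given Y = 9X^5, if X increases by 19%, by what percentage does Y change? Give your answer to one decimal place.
138.6%

For Y = 9X^5:
If X → X(1 + 0.19)
Then Y → Y · (1 + 0.19)^5
     ≈ Y · 2.3864

Percentage change = ((1 + 0.19)^5 − 1) × 100% ≈ 138.6%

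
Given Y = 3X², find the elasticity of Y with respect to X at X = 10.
Elasticity = 2

Elasticity = (dY/dX) · (X/Y)

dY/dX = 6·X
At X = 10: dY/dX = 60, Y = 300

Elasticity = 60 · (10 / 300) = 2

Interpretation: for a small percentage change in X, the percentage change in Y is approximately 2.00 times as large.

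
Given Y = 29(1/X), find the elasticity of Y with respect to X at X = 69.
Elasticity = -1

Elasticity = (dY/dX) · (X/Y)

dY/dX = -29/X²
At X = 69: dY/dX = -29/4761, Y = 29/69

Elasticity = (-29/4761) · (69 / (29/69)) = -1

Interpretation: for a small percentage change in X, the percentage change in Y is approximately -1.00 times as large.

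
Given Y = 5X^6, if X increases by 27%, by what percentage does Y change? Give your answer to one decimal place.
319.6%

For Y = 5X^6:
If X → X(1 + 0.27)
Then Y → Y · (1 + 0.27)^6
     ≈ Y · 4.1959

Percentage change = ((1 + 0.27)^6 − 1) × 100% ≈ 319.6%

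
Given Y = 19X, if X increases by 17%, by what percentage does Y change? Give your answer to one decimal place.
17.0%

For Y = 19X:
If X → X(1 + 0.17)
Then Y → Y · (1 + 0.17)^1
     = Y · 1.1700

Percentage change = ((1 + 0.17)^1 − 1) × 100% = 17.0%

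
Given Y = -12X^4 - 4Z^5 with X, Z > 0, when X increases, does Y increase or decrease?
Y decreases

Taking the partial derivative:
∂Y/∂X = -48X^3

∂Y/∂X = -48X^3 < 0 (assuming positive values)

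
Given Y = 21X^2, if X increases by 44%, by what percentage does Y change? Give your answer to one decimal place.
107.4%

For Y = 21X^2:
If X → X(1 + 0.44)
Then Y → Y · (1 + 0.44)^2
     = Y · 2.0736

Percentage change = ((1 + 0.44)^2 − 1) × 100% ≈ 107.4%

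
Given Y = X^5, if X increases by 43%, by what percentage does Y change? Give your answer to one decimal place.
498.0%

For Y = X^5:
If X → X(1 + 0.43)
Then Y → Y · (1 + 0.43)^5
     ≈ Y · 5.9797

Percentage change = ((1 + 0.43)^5 − 1) × 100% ≈ 498.0%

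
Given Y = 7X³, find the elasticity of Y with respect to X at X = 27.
Elasticity = 3

Elasticity = (dY/dX) · (X/Y)

dY/dX = 21·X²
At X = 27: dY/dX = 15309, Y = 137781

Elasticity = 15309 · (27 / 137781) = 3

Interpretation: for a small percentage change in X, the percentage change in Y is approximately 3.00 times as large.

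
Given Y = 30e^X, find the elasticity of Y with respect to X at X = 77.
Elasticity = 77

Elasticity = (dY/dX) · (X/Y)

dY/dX = 30·e^X
At X = 77: dY/dX = 30·e^77, Y = 30·e^77

Elasticity = (30·e^77) · (77 / (30·e^77)) = 77

Interpretation: for a small percentage change in X, the percentage change in Y is approximately 77.00 times as large.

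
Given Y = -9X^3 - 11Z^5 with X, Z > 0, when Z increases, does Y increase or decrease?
Y decreases

Taking the partial derivative:
∂Y/∂Z = -55Z^4

∂Y/∂Z = -55Z^4 < 0 (assuming positive values)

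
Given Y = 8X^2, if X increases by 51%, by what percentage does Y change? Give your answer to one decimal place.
128.0%

For Y = 8X^2:
If X → X(1 + 0.51)
Then Y → Y · (1 + 0.51)^2
     = Y · 2.2801

Percentage change = ((1 + 0.51)^2 − 1) × 100% ≈ 128.0%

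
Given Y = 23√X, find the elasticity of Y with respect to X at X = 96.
Elasticity = 1/2

Elasticity = (dY/dX) · (X/Y)

dY/dX = 23/(2·√X)
At X = 96: dY/dX = 23·√6/48, Y = 92·√6

Elasticity = (23·√6/48) · (96 / (92·√6)) = 1/2

Interpretation: for a small percentage change in X, the percentage change in Y is approximately 0.50 times as large.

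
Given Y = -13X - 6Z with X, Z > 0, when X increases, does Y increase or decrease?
Y decreases

Taking the partial derivative:
∂Y/∂X = -13

∂Y/∂X = -13 < 0 (assuming positive values)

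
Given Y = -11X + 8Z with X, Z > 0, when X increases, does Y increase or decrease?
Y decreases

Taking the partial derivative:
∂Y/∂X = -11

∂Y/∂X = -11 < 0 (assuming positive values)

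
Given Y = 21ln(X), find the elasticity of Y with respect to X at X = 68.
Elasticity = 1/ln(68) ≈ 0.2370

Elasticity = (dY/dX) · (X/Y)

dY/dX = 21/X
At X = 68: dY/dX = 21/68, Y = 21·ln(68)

Elasticity = (21/68) · (68 / (21·ln(68))) = 1/ln(68) ≈ 0.2370

Interpretation: for a small percentage change in X, the percentage change in Y is approximately 0.24 times as large.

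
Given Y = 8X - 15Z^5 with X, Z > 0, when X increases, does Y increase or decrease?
Y increases

Taking the partial derivative:
∂Y/∂X = 8

∂Y/∂X = 8 > 0 (assuming positive values)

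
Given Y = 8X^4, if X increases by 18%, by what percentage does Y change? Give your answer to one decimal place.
93.9%

For Y = 8X^4:
If X → X(1 + 0.18)
Then Y → Y · (1 + 0.18)^4
     ≈ Y · 1.9388

Percentage change = ((1 + 0.18)^4 − 1) × 100% ≈ 93.9%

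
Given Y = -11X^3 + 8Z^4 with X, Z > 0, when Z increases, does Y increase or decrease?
Y increases

Taking the partial derivative:
∂Y/∂Z = 32Z^3

∂Y/∂Z = 32Z^3 > 0 (assuming positive values)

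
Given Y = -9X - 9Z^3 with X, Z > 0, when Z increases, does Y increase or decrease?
Y decreases

Taking the partial derivative:
∂Y/∂Z = -27Z^2

∂Y/∂Z = -27Z^2 < 0 (assuming positive values)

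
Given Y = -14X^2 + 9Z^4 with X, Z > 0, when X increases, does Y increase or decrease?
Y decreases

Taking the partial derivative:
∂Y/∂X = -28X

∂Y/∂X = -28X < 0 (assuming positive values)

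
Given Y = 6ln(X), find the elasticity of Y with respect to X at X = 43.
Elasticity = 1/ln(43) ≈ 0.2659

Elasticity = (dY/dX) · (X/Y)

dY/dX = 6/X
At X = 43: dY/dX = 6/43, Y = 6·ln(43)

Elasticity = (6/43) · (43 / (6·ln(43))) = 1/ln(43) ≈ 0.2659

Interpretation: for a small percentage change in X, the percentage change in Y is approximately 0.27 times as large.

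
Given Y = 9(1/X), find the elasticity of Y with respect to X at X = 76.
Elasticity = -1

Elasticity = (dY/dX) · (X/Y)

dY/dX = -9/X²
At X = 76: dY/dX = -9/5776, Y = 9/76

Elasticity = (-9/5776) · (76 / (9/76)) = -1

Interpretation: for a small percentage change in X, the percentage change in Y is approximately -1.00 times as large.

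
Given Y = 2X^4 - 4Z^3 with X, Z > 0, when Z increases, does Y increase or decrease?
Y decreases

Taking the partial derivative:
∂Y/∂Z = -12Z^2

∂Y/∂Z = -12Z^2 < 0 (assuming positive values)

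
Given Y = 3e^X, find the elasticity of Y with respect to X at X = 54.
Elasticity = 54

Elasticity = (dY/dX) · (X/Y)

dY/dX = 3·e^X
At X = 54: dY/dX = 3·e^54, Y = 3·e^54

Elasticity = (3·e^54) · (54 / (3·e^54)) = 54

Interpretation: for a small percentage change in X, the percentage change in Y is approximately 54.00 times as large.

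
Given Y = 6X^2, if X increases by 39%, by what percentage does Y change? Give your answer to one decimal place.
93.2%

For Y = 6X^2:
If X → X(1 + 0.39)
Then Y → Y · (1 + 0.39)^2
     = Y · 1.9321

Percentage change = ((1 + 0.39)^2 − 1) × 100% ≈ 93.2%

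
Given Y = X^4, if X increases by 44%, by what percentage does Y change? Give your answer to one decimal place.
330.0%

For Y = X^4:
If X → X(1 + 0.44)
Then Y → Y · (1 + 0.44)^4
     ≈ Y · 4.2998

Percentage change = ((1 + 0.44)^4 − 1) × 100% ≈ 330.0%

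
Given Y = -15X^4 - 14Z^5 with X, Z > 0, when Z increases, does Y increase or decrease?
Y decreases

Taking the partial derivative:
∂Y/∂Z = -70Z^4

∂Y/∂Z = -70Z^4 < 0 (assuming positive values)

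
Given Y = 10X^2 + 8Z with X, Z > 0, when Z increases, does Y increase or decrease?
Y increases

Taking the partial derivative:
∂Y/∂Z = 8

∂Y/∂Z = 8 > 0 (assuming positive values)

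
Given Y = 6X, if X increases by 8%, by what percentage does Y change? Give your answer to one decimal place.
8.0%

For Y = 6X:
If X → X(1 + 0.08)
Then Y → Y · (1 + 0.08)^1
     = Y · 1.0800

Percentage change = ((1 + 0.08)^1 − 1) × 100% = 8.0%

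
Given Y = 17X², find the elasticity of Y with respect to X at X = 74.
Elasticity = 2

Elasticity = (dY/dX) · (X/Y)

dY/dX = 34·X
At X = 74: dY/dX = 2516, Y = 93092

Elasticity = 2516 · (74 / 93092) = 2

Interpretation: for a small percentage change in X, the percentage change in Y is approximately 2.00 times as large.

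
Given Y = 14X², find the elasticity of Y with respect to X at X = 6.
Elasticity = 2

Elasticity = (dY/dX) · (X/Y)

dY/dX = 28·X
At X = 6: dY/dX = 168, Y = 504

Elasticity = 168 · (6 / 504) = 2

Interpretation: for a small percentage change in X, the percentage change in Y is approximately 2.00 times as large.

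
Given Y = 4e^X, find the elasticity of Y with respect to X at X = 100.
Elasticity = 100

Elasticity = (dY/dX) · (X/Y)

dY/dX = 4·e^X
At X = 100: dY/dX = 4·e^100, Y = 4·e^100

Elasticity = (4·e^100) · (100 / (4·e^100)) = 100

Interpretation: for a small percentage change in X, the percentage change in Y is approximately 100.00 times as large.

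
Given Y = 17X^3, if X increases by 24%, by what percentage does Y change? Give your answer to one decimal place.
90.7%

For Y = 17X^3:
If X → X(1 + 0.24)
Then Y → Y · (1 + 0.24)^3
     ≈ Y · 1.9066

Percentage change = ((1 + 0.24)^3 − 1) × 100% ≈ 90.7%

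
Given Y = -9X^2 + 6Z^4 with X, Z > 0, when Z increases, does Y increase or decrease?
Y increases

Taking the partial derivative:
∂Y/∂Z = 24Z^3

∂Y/∂Z = 24Z^3 > 0 (assuming positive values)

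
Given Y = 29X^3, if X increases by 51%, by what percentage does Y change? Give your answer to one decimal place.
244.3%

For Y = 29X^3:
If X → X(1 + 0.51)
Then Y → Y · (1 + 0.51)^3
     ≈ Y · 3.4430

Percentage change = ((1 + 0.51)^3 − 1) × 100% ≈ 244.3%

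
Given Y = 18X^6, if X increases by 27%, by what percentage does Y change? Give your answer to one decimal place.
319.6%

For Y = 18X^6:
If X → X(1 + 0.27)
Then Y → Y · (1 + 0.27)^6
     ≈ Y · 4.1959

Percentage change = ((1 + 0.27)^6 − 1) × 100% ≈ 319.6%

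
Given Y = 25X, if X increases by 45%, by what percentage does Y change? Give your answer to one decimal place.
45.0%

For Y = 25X:
If X → X(1 + 0.45)
Then Y → Y · (1 + 0.45)^1
     = Y · 1.4500

Percentage change = ((1 + 0.45)^1 − 1) × 100% = 45.0%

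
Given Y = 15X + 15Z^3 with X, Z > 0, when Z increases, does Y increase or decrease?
Y increases

Taking the partial derivative:
∂Y/∂Z = 45Z^2

∂Y/∂Z = 45Z^2 > 0 (assuming positive values)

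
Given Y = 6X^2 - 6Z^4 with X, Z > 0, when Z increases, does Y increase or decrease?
Y decreases

Taking the partial derivative:
∂Y/∂Z = -24Z^3

∂Y/∂Z = -24Z^3 < 0 (assuming positive values)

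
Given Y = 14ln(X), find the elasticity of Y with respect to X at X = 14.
Elasticity = 1/ln(14) ≈ 0.3789

Elasticity = (dY/dX) · (X/Y)

dY/dX = 14/X
At X = 14: dY/dX = 1, Y = 14·ln(14)

Elasticity = 1 · (14 / (14·ln(14))) = 1/ln(14) ≈ 0.3789

Interpretation: for a small percentage change in X, the percentage change in Y is approximately 0.38 times as large.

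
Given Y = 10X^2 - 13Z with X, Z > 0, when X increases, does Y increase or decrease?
Y increases

Taking the partial derivative:
∂Y/∂X = 20X

∂Y/∂X = 20X > 0 (assuming positive values)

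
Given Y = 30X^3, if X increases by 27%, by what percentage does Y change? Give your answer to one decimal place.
104.8%

For Y = 30X^3:
If X → X(1 + 0.27)
Then Y → Y · (1 + 0.27)^3
     ≈ Y · 2.0484

Percentage change = ((1 + 0.27)^3 − 1) × 100% ≈ 104.8%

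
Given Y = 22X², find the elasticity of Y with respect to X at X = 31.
Elasticity = 2

Elasticity = (dY/dX) · (X/Y)

dY/dX = 44·X
At X = 31: dY/dX = 1364, Y = 21142

Elasticity = 1364 · (31 / 21142) = 2

Interpretation: for a small percentage change in X, the percentage change in Y is approximately 2.00 times as large.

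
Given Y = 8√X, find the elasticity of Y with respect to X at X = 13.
Elasticity = 1/2

Elasticity = (dY/dX) · (X/Y)

dY/dX = 4/√X
At X = 13: dY/dX = 4·√13/13, Y = 8·√13

Elasticity = (4·√13/13) · (13 / (8·√13)) = 1/2

Interpretation: for a small percentage change in X, the percentage change in Y is approximately 0.50 times as large.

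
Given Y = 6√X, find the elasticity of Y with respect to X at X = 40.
Elasticity = 1/2

Elasticity = (dY/dX) · (X/Y)

dY/dX = 3/√X
At X = 40: dY/dX = 3·√10/20, Y = 12·√10

Elasticity = (3·√10/20) · (40 / (12·√10)) = 1/2

Interpretation: for a small percentage change in X, the percentage change in Y is approximately 0.50 times as large.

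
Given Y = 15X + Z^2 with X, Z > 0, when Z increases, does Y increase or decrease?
Y increases

Taking the partial derivative:
∂Y/∂Z = 2Z

∂Y/∂Z = 2Z > 0 (assuming positive values)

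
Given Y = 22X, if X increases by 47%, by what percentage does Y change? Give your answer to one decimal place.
47.0%

For Y = 22X:
If X → X(1 + 0.47)
Then Y → Y · (1 + 0.47)^1
     = Y · 1.4700

Percentage change = ((1 + 0.47)^1 − 1) × 100% = 47.0%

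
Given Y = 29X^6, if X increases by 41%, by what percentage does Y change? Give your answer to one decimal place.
685.8%

For Y = 29X^6:
If X → X(1 + 0.41)
Then Y → Y · (1 + 0.41)^6
     ≈ Y · 7.8580

Percentage change = ((1 + 0.41)^6 − 1) × 100% ≈ 685.8%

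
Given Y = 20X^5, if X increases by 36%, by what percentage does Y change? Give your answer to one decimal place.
365.3%

For Y = 20X^5:
If X → X(1 + 0.36)
Then Y → Y · (1 + 0.36)^5
     ≈ Y · 4.6526

Percentage change = ((1 + 0.36)^5 − 1) × 100% ≈ 365.3%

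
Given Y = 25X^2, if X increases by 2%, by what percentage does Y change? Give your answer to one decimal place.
4.0%

For Y = 25X^2:
If X → X(1 + 0.02)
Then Y → Y · (1 + 0.02)^2
     = Y · 1.0404

Percentage change = ((1 + 0.02)^2 − 1) × 100% ≈ 4.0%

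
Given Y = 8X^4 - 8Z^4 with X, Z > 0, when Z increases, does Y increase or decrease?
Y decreases

Taking the partial derivative:
∂Y/∂Z = -32Z^3

∂Y/∂Z = -32Z^3 < 0 (assuming positive values)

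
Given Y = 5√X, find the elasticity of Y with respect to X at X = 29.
Elasticity = 1/2

Elasticity = (dY/dX) · (X/Y)

dY/dX = 5/(2·√X)
At X = 29: dY/dX = 5·√29/58, Y = 5·√29

Elasticity = (5·√29/58) · (29 / (5·√29)) = 1/2

Interpretation: for a small percentage change in X, the percentage change in Y is approximately 0.50 times as large.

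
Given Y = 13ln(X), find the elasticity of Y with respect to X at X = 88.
Elasticity = 1/ln(88) ≈ 0.2233

Elasticity = (dY/dX) · (X/Y)

dY/dX = 13/X
At X = 88: dY/dX = 13/88, Y = 13·ln(88)

Elasticity = (13/88) · (88 / (13·ln(88))) = 1/ln(88) ≈ 0.2233

Interpretation: for a small percentage change in X, the percentage change in Y is approximately 0.22 times as large.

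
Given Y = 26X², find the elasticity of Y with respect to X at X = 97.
Elasticity = 2

Elasticity = (dY/dX) · (X/Y)

dY/dX = 52·X
At X = 97: dY/dX = 5044, Y = 244634

Elasticity = 5044 · (97 / 244634) = 2

Interpretation: for a small percentage change in X, the percentage change in Y is approximately 2.00 times as large.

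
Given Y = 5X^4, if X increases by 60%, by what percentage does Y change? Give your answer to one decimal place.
555.4%

For Y = 5X^4:
If X → X(1 + 0.6)
Then Y → Y · (1 + 0.6)^4
     = Y · 6.5536

Percentage change = ((1 + 0.6)^4 − 1) × 100% ≈ 555.4%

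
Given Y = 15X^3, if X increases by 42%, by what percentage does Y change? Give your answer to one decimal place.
186.3%

For Y = 15X^3:
If X → X(1 + 0.42)
Then Y → Y · (1 + 0.42)^3
     ≈ Y · 2.8633

Percentage change = ((1 + 0.42)^3 − 1) × 100% ≈ 186.3%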